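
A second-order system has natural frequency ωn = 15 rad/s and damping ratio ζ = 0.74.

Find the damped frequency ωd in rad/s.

ωd = ωn√(1 - ζ²) = 15√(1 - 0.74²) = 10.09 rad/s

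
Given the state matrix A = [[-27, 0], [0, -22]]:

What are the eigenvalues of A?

For diagonal matrix, eigenvalues are diagonal entries: λ₁ = -27, λ₂ = -22.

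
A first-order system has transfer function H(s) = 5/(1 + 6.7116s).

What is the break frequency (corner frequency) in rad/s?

Corner frequency = 1/τ = 1/6.7116 = 0.149 rad/s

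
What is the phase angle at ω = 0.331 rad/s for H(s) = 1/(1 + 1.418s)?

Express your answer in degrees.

Phase = -arctan(ωτ) = -arctan(0.331 × 1.418) = -25.1°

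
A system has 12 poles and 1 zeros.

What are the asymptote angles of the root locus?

n - m = 12 - 1 = 11. Angles: θk = (2k + 1)·180°/11 = 16.36°, 49.09°, 81.82°, 114.55°, 147.27°, 180°, 212.73°, 245.45°, 278.18°, 310.91°, 343.64°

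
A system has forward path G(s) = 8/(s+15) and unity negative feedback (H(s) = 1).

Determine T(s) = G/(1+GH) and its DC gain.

T(s) = G/(1+GH) = [8/(s+15)] / [1 + 8/(s+15)] = 8/(s+15+8) = 8/(s+23). DC gain = 8/23 = 0.3478.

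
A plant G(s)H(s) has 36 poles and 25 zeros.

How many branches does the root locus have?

Root locus has n branches where n = number of poles = 36.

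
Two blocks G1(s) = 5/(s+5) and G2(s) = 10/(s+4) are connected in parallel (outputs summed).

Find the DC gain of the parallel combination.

Parallel: G_eq = G1 + G2. DC gain = G1(0) + G2(0) = 5/5 + 10/4 = 1 + 2.5 = 3.5.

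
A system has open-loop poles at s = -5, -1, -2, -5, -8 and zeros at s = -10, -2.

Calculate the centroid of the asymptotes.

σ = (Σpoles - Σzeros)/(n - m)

σ = (Σpoles - Σzeros)/(n - m) = (-21 - (-12))/(5 - 2) = -9/3 = -3.0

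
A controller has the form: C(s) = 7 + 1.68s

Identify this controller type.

This is a Proportional-Derivative (PD) controller.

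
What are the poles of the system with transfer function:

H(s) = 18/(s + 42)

Pole is where denominator = 0: s + 42 = 0, so s = -42.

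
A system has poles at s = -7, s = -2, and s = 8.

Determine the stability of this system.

Pole(s) at s = 8 are not in the left half-plane. System is unstable.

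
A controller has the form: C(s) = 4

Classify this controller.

This is a Proportional (P) controller.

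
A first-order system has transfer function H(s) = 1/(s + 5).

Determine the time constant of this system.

For H(s) = 1/(s + 1/τ), the pole is at -1/τ = -5, so τ = 1/5 = 0.2 s.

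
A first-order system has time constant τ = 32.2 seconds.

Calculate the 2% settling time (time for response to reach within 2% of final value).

For first-order system, 2% settling time ≈ 4τ = 4 × 32.2 = 128.8 s.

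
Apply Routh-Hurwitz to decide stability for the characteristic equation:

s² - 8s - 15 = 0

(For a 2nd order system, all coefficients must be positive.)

Coefficients: 1, -8, -15. b=-8, c=-15 not positive, so system is unstable.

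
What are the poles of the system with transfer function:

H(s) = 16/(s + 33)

Pole is where denominator = 0: s + 33 = 0, so s = -33.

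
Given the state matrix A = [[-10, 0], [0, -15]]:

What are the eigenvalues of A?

For diagonal matrix, eigenvalues are diagonal entries: λ₁ = -10, λ₂ = -15.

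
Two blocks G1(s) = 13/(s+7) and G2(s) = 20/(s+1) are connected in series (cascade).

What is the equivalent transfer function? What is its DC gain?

Series: multiply transfer functions. G_eq = 13/(s+7) × 20/(s+1) = 260/((s+7)(s+1)). DC gain = 260/(7×1) = 37.1429.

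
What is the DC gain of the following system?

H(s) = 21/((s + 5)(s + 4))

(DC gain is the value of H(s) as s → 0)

DC gain = H(0) = 21/(5 × 4) = 21/20 = 1.05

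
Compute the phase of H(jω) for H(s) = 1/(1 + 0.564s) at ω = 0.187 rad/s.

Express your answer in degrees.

Phase = -arctan(ωτ) = -arctan(0.187 × 0.564) = -6.0°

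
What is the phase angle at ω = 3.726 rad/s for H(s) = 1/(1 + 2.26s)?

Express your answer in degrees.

Phase = -arctan(ωτ) = -arctan(3.726 × 2.26) = -83.2°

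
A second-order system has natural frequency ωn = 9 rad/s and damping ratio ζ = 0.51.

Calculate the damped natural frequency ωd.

ωd = ωn√(1 - ζ²) = 9√(1 - 0.51²) = 7.74 rad/s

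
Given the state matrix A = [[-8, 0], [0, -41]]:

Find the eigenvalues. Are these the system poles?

For diagonal matrix, eigenvalues are diagonal entries: λ₁ = -8, λ₂ = -41. Eigenvalues of A = system poles.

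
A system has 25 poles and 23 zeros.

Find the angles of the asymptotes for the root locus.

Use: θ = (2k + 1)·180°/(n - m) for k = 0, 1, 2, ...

n - m = 25 - 23 = 2. Angles: θk = (2k + 1)·180°/2 = 90°, 270°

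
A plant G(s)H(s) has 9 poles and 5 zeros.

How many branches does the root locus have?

Root locus has n branches where n = number of poles = 9.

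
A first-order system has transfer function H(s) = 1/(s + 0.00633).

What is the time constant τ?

For H(s) = 1/(s + 1/τ), the pole is at -1/τ = -0.00633, so τ = 1/0.00633 = 158 s.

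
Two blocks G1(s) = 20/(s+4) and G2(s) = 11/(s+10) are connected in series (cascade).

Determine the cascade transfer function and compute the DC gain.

Series: multiply transfer functions. G_eq = 20/(s+4) × 11/(s+10) = 220/((s+4)(s+10)). DC gain = 220/(4×10) = 5.5.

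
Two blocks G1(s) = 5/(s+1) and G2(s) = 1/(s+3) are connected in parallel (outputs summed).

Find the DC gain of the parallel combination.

Parallel: G_eq = G1 + G2. DC gain = G1(0) + G2(0) = 5/1 + 1/3 = 5 + 0.3333 = 5.3333.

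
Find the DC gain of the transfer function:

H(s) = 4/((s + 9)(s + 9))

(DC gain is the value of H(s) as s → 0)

DC gain = H(0) = 4/(9 × 9) = 4/81 = 0.0494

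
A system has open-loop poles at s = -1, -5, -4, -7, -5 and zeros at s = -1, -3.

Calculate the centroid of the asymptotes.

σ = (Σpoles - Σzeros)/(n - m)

σ = (Σpoles - Σzeros)/(n - m) = (-22 - (-4))/(5 - 2) = -18/3 = -6.0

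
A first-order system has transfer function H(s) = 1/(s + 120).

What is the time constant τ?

For H(s) = 1/(s + 1/τ), the pole is at -1/τ = -120, so τ = 1/120 = 0.0083 s.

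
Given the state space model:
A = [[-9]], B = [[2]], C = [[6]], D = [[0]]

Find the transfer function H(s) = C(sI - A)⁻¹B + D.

(sI - A)⁻¹ = 1/(s + 9). H(s) = 6 × 2/(s + 9) + 0 = 12/(s + 9).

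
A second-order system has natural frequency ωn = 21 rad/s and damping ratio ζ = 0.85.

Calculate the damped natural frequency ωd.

ωd = ωn√(1 - ζ²) = 21√(1 - 0.85²) = 11.06 rad/s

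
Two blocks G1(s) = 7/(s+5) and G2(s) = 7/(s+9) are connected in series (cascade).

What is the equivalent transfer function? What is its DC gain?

Series: multiply transfer functions. G_eq = 7/(s+5) × 7/(s+9) = 49/((s+5)(s+9)). DC gain = 49/(5×9) = 1.0889.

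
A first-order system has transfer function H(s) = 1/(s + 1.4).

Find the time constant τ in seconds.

For H(s) = 1/(s + 1/τ), the pole is at -1/τ = -1.4, so τ = 1/1.4 = 0.7143 s.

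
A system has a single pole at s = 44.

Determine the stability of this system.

Pole at s = 44 is in the right half-plane. Unstable.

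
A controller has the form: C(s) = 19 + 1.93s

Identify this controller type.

This is a Proportional-Derivative (PD) controller.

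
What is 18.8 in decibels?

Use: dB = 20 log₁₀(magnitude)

dB = 20 log₁₀(18.8) = 25.5 dB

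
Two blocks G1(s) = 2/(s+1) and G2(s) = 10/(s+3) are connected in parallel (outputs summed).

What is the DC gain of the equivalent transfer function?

Parallel: G_eq = G1 + G2. DC gain = G1(0) + G2(0) = 2/1 + 10/3 = 2 + 3.3333 = 5.3333.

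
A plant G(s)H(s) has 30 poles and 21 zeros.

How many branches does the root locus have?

Root locus has n branches where n = number of poles = 30.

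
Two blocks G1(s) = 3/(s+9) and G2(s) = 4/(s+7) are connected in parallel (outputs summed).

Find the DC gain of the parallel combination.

Parallel: G_eq = G1 + G2. DC gain = G1(0) + G2(0) = 3/9 + 4/7 = 0.3333 + 0.5714 = 0.9048.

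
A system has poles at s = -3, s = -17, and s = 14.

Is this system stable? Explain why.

Pole(s) at s = 14 are not in the left half-plane. System is unstable.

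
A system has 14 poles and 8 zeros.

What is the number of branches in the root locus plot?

Root locus has n branches where n = number of poles = 14.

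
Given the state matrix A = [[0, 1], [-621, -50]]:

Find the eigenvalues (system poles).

det(A - λI) = λ² - (-50)λ + 621 = (λ - (-23))(λ - (-27)). Eigenvalues: -23, -27.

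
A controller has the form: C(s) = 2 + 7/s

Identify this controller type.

This is a Proportional-Integral (PI) controller.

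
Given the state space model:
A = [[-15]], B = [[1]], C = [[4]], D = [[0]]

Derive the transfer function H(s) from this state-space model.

(sI - A)⁻¹ = 1/(s + 15). H(s) = 4 × 1/(s + 15) + 0 = 4/(s + 15).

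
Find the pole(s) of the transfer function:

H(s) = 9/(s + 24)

Pole is where denominator = 0: s + 24 = 0, so s = -24.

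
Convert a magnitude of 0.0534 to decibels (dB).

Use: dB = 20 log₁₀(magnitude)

dB = 20 log₁₀(0.0534) = -25.4 dB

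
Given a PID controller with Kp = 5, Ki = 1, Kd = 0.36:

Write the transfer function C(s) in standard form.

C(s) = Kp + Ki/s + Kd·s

Substituting values: C(s) = 5 + 1/s + 0.36s = (0.36s² + 5s + 1)/s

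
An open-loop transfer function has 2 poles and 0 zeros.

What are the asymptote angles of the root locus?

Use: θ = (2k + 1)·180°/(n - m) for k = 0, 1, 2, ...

n - m = 2 - 0 = 2. Angles: θk = (2k + 1)·180°/2 = 90°, 270°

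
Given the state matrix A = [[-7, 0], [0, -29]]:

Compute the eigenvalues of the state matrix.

For diagonal matrix, eigenvalues are diagonal entries: λ₁ = -7, λ₂ = -29.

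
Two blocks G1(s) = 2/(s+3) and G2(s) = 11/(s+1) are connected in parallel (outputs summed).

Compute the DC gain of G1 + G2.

Parallel: G_eq = G1 + G2. DC gain = G1(0) + G2(0) = 2/3 + 11/1 = 0.6667 + 11 = 11.6667.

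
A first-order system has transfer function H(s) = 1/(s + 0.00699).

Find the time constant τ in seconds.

For H(s) = 1/(s + 1/τ), the pole is at -1/τ = -0.00699, so τ = 1/0.00699 = 143.1 s.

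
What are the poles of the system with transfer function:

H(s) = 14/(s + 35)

Pole is where denominator = 0: s + 35 = 0, so s = -35.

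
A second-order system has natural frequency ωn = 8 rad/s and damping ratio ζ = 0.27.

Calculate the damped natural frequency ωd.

ωd = ωn√(1 - ζ²) = 8√(1 - 0.27²) = 7.7 rad/s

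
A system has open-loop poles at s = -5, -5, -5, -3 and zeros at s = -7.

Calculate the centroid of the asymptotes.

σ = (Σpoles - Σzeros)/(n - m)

σ = (Σpoles - Σzeros)/(n - m) = (-18 - (-7))/(4 - 1) = -11/3 = -3.67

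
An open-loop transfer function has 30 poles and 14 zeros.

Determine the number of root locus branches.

Root locus has n branches where n = number of poles = 30.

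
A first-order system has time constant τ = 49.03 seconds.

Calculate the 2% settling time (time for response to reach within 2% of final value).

For first-order system, 2% settling time ≈ 4τ = 4 × 49.03 = 196.12 s.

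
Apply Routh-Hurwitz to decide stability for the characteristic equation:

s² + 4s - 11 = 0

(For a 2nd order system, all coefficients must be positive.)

Coefficients: 1, 4, -11. c=-11 not positive, so system is unstable.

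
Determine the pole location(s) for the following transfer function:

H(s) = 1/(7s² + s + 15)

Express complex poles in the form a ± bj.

Discriminant = 1² - 4×7×15 = 1 - 420 = -419 < 0, so the poles are a complex conjugate pair s = (-1 ± j√419)/(2×7). Real part = -1/(2×7) = -1/14 ≈ -0.0714; imaginary part = ±√419/(2×7) ≈ 1.4621. Poles: s = -0.0714 ± 1.4621j.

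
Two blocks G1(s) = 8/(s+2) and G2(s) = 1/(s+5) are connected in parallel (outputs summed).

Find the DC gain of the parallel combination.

Parallel: G_eq = G1 + G2. DC gain = G1(0) + G2(0) = 8/2 + 1/5 = 4 + 0.2 = 4.2.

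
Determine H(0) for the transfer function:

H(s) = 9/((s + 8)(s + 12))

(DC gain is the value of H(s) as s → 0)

DC gain = H(0) = 9/(8 × 12) = 9/96 = 0.09375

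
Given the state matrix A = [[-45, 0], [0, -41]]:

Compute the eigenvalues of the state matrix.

For diagonal matrix, eigenvalues are diagonal entries: λ₁ = -45, λ₂ = -41.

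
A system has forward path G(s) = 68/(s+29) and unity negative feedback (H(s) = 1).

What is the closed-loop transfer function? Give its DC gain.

T(s) = G/(1+GH) = [68/(s+29)] / [1 + 68/(s+29)] = 68/(s+29+68) = 68/(s+97). DC gain = 68/97 = 0.7010.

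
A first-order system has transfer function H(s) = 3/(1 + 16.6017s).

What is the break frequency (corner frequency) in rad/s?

Corner frequency = 1/τ = 1/16.6017 = 0.06 rad/s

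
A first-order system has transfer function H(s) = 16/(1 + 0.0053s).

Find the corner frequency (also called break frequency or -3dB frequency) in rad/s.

Corner frequency = 1/τ = 1/0.0053 = 188.679 rad/s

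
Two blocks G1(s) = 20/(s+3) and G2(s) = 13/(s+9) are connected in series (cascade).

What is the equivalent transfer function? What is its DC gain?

Series: multiply transfer functions. G_eq = 20/(s+3) × 13/(s+9) = 260/((s+3)(s+9)). DC gain = 260/(3×9) = 9.6296.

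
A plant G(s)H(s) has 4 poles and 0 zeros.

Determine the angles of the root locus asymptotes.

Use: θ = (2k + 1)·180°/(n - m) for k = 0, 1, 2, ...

n - m = 4 - 0 = 4. Angles: θk = (2k + 1)·180°/4 = 45°, 135°, 225°, 315°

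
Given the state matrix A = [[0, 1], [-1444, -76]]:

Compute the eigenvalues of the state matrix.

det(A - λI) = λ² - (-76)λ + 1444 = (λ - (-38))(λ - (-38)). Eigenvalues: -38, -38.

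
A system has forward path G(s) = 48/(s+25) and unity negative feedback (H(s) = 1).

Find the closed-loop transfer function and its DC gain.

T(s) = G/(1+GH) = [48/(s+25)] / [1 + 48/(s+25)] = 48/(s+25+48) = 48/(s+73). DC gain = 48/73 = 0.6575.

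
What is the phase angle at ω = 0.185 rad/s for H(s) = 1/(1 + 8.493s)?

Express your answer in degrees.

Phase = -arctan(ωτ) = -arctan(0.185 × 8.493) = -57.5°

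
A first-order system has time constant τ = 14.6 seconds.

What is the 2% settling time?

For first-order system, 2% settling time ≈ 4τ = 4 × 14.6 = 58.4 s.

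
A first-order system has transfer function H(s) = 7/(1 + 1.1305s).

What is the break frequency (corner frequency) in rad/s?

Corner frequency = 1/τ = 1/1.1305 = 0.885 rad/s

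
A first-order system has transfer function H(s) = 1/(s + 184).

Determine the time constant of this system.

For H(s) = 1/(s + 1/τ), the pole is at -1/τ = -184, so τ = 1/184 = 0.0054 s.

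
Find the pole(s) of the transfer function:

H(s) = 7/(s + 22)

Pole is where denominator = 0: s + 22 = 0, so s = -22.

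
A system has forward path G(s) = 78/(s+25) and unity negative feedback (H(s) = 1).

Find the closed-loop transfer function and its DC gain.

T(s) = G/(1+GH) = [78/(s+25)] / [1 + 78/(s+25)] = 78/(s+25+78) = 78/(s+103). DC gain = 78/103 = 0.7573.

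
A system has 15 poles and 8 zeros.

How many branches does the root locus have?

Root locus has n branches where n = number of poles = 15.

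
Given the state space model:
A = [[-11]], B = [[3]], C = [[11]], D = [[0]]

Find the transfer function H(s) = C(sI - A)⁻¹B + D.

(sI - A)⁻¹ = 1/(s + 11). H(s) = 11 × 3/(s + 11) + 0 = 33/(s + 11).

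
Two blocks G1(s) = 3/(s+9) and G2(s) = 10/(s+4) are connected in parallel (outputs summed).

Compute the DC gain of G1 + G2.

Parallel: G_eq = G1 + G2. DC gain = G1(0) + G2(0) = 3/9 + 10/4 = 0.3333 + 2.5 = 2.8333.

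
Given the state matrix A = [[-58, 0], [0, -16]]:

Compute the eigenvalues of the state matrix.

For diagonal matrix, eigenvalues are diagonal entries: λ₁ = -58, λ₂ = -16.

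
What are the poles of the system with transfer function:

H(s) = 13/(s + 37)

Pole is where denominator = 0: s + 37 = 0, so s = -37.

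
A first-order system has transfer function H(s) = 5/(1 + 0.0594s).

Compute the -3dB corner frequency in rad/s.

Corner frequency = 1/τ = 1/0.0594 = 16.835 rad/s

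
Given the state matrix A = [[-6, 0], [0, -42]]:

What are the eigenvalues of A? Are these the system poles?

For diagonal matrix, eigenvalues are diagonal entries: λ₁ = -6, λ₂ = -42. Eigenvalues of A = system poles.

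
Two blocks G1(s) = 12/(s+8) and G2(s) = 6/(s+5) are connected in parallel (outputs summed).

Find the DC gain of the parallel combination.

Parallel: G_eq = G1 + G2. DC gain = G1(0) + G2(0) = 12/8 + 6/5 = 1.5 + 1.2 = 2.7.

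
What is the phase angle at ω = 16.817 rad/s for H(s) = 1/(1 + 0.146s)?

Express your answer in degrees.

Phase = -arctan(ωτ) = -arctan(16.817 × 0.146) = -67.8°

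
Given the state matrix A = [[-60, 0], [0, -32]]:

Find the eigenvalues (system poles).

For diagonal matrix, eigenvalues are diagonal entries: λ₁ = -60, λ₂ = -32.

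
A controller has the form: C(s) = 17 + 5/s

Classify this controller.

This is a Proportional-Integral (PI) controller.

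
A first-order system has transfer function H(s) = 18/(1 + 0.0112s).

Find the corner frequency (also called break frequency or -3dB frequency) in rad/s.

Corner frequency = 1/τ = 1/0.0112 = 89.286 rad/s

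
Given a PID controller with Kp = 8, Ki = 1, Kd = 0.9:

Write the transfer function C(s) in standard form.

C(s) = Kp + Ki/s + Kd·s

Substituting values: C(s) = 8 + 1/s + 0.9s = (0.9s² + 8s + 1)/s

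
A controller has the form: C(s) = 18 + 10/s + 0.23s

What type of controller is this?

This is a Proportional-Integral-Derivative (PID) controller.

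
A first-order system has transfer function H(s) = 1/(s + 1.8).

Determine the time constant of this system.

For H(s) = 1/(s + 1/τ), the pole is at -1/τ = -1.8, so τ = 1/1.8 = 0.5556 s.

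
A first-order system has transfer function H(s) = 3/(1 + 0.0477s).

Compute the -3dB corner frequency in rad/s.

Corner frequency = 1/τ = 1/0.0477 = 20.964 rad/s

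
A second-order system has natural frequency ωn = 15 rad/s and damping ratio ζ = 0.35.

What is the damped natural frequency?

ωd = ωn√(1 - ζ²) = 15√(1 - 0.35²) = 14.05 rad/s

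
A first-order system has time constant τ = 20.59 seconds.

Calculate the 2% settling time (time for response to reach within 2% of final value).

For first-order system, 2% settling time ≈ 4τ = 4 × 20.59 = 82.36 s.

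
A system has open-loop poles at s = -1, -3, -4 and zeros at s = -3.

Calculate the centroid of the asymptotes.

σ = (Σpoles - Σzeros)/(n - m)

σ = (Σpoles - Σzeros)/(n - m) = (-8 - (-3))/(3 - 1) = -5/2 = -2.5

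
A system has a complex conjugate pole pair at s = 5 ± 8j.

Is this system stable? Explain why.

Real part of poles is 5 (> 0, right half-plane). Unstable.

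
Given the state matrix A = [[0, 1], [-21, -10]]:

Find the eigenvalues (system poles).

det(A - λI) = λ² - (-10)λ + 21 = (λ - (-7))(λ - (-3)). Eigenvalues: -7, -3.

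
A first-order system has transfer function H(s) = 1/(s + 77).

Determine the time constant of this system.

For H(s) = 1/(s + 1/τ), the pole is at -1/τ = -77, so τ = 1/77 = 0.0130 s.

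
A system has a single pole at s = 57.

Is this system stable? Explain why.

Pole at s = 57 is in the right half-plane. Unstable.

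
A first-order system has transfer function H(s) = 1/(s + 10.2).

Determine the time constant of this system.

For H(s) = 1/(s + 1/τ), the pole is at -1/τ = -10.2, so τ = 1/10.2 = 0.0980 s.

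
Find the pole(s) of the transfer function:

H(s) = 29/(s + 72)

Pole is where denominator = 0: s + 72 = 0, so s = -72.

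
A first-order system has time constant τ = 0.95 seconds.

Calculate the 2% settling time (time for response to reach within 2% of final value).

For first-order system, 2% settling time ≈ 4τ = 4 × 0.95 = 3.8 s.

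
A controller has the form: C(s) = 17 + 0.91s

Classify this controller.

This is a Proportional-Derivative (PD) controller.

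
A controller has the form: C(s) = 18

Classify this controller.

This is a Proportional (P) controller.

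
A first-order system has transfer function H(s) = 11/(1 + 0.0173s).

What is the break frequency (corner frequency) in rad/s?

Corner frequency = 1/τ = 1/0.0173 = 57.803 rad/s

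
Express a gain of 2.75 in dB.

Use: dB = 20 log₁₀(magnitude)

dB = 20 log₁₀(2.75) = 8.8 dB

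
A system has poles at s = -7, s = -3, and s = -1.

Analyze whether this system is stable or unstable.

All poles are in the left half-plane. System is stable.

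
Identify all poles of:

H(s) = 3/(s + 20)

Pole is where denominator = 0: s + 20 = 0, so s = -20.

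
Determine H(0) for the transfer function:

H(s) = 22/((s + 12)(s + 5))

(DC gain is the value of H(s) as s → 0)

DC gain = H(0) = 22/(12 × 5) = 22/60 = 0.3667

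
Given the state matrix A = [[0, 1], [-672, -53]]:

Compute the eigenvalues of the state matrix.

det(A - λI) = λ² - (-53)λ + 672 = (λ - (-21))(λ - (-32)). Eigenvalues: -21, -32.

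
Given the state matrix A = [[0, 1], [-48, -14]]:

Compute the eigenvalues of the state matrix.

det(A - λI) = λ² - (-14)λ + 48 = (λ - (-8))(λ - (-6)). Eigenvalues: -8, -6.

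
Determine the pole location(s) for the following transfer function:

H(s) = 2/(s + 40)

Pole is where denominator = 0: s + 40 = 0, so s = -40.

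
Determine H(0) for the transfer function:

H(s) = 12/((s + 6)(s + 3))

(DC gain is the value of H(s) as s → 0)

DC gain = H(0) = 12/(6 × 3) = 12/18 = 0.6667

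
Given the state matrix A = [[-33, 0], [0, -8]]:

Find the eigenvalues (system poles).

For diagonal matrix, eigenvalues are diagonal entries: λ₁ = -33, λ₂ = -8.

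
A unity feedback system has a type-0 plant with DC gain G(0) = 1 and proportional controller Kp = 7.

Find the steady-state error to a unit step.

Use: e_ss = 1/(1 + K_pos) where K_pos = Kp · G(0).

K_pos = Kp · G(0) = 7 × 1 = 7. e_ss = 1/(1 + 7) = 0.125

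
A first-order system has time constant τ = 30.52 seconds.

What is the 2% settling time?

For first-order system, 2% settling time ≈ 4τ = 4 × 30.52 = 122.08 s.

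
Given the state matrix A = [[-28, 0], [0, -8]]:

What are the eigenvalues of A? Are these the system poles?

For diagonal matrix, eigenvalues are diagonal entries: λ₁ = -28, λ₂ = -8. Eigenvalues of A = system poles.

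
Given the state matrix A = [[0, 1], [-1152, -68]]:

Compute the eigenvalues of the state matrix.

det(A - λI) = λ² - (-68)λ + 1152 = (λ - (-36))(λ - (-32)). Eigenvalues: -36, -32.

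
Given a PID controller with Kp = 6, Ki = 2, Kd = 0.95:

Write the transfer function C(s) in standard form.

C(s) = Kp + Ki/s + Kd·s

Substituting values: C(s) = 6 + 2/s + 0.95s = (0.95s² + 6s + 2)/s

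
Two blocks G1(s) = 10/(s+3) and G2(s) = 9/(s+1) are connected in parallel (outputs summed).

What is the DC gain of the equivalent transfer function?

Parallel: G_eq = G1 + G2. DC gain = G1(0) + G2(0) = 10/3 + 9/1 = 3.3333 + 9 = 12.3333.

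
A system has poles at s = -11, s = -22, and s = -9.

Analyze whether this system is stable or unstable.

All poles are in the left half-plane. System is stable.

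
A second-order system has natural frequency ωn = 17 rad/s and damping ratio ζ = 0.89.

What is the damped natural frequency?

ωd = ωn√(1 - ζ²) = 17√(1 - 0.89²) = 7.75 rad/s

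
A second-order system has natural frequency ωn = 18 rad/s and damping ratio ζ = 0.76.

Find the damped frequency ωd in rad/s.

ωd = ωn√(1 - ζ²) = 18√(1 - 0.76²) = 11.7 rad/s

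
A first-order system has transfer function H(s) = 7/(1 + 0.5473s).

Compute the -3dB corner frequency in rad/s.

Corner frequency = 1/τ = 1/0.5473 = 1.827 rad/s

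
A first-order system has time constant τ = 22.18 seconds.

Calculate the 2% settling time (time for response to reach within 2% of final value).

For first-order system, 2% settling time ≈ 4τ = 4 × 22.18 = 88.72 s.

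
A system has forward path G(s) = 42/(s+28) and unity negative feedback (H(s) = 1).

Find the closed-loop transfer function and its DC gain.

T(s) = G/(1+GH) = [42/(s+28)] / [1 + 42/(s+28)] = 42/(s+28+42) = 42/(s+70). DC gain = 42/70 = 0.6.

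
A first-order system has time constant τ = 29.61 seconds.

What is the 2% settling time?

For first-order system, 2% settling time ≈ 4τ = 4 × 29.61 = 118.44 s.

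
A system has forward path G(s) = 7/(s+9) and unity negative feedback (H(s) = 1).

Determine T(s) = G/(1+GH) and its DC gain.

T(s) = G/(1+GH) = [7/(s+9)] / [1 + 7/(s+9)] = 7/(s+9+7) = 7/(s+16). DC gain = 7/16 = 0.4375.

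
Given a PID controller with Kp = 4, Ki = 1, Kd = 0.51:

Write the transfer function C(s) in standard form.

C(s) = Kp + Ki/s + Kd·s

Substituting values: C(s) = 4 + 1/s + 0.51s = (0.51s² + 4s + 1)/s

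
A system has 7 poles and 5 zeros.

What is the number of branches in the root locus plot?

Root locus has n branches where n = number of poles = 7.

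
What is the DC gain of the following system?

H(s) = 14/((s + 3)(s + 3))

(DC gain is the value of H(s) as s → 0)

DC gain = H(0) = 14/(3 × 3) = 14/9 = 1.5556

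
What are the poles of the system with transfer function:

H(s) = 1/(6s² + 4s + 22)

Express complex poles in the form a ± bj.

Discriminant = 4² - 4×6×22 = 16 - 528 = -512 < 0, so the poles are a complex conjugate pair s = (-4 ± j√512)/(2×6). Real part = -4/(2×6) = -4/12 ≈ -0.3333; imaginary part = ±√512/(2×6) ≈ 1.8856. Poles: s = -0.3333 ± 1.8856j.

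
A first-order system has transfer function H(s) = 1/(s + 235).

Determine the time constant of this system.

For H(s) = 1/(s + 1/τ), the pole is at -1/τ = -235, so τ = 1/235 = 0.0043 s.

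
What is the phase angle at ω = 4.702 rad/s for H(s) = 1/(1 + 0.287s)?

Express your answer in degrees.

Phase = -arctan(ωτ) = -arctan(4.702 × 0.287) = -53.5°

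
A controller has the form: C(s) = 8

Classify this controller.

This is a Proportional (P) controller.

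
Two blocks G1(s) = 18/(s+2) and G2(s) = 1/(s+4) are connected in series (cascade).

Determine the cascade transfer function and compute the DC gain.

Series: multiply transfer functions. G_eq = 18/(s+2) × 1/(s+4) = 18/((s+2)(s+4)). DC gain = 18/(2×4) = 2.25.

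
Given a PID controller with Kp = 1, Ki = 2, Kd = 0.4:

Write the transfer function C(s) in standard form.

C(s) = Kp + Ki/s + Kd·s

Substituting values: C(s) = 1 + 2/s + 0.4s = (0.4s² + s + 2)/s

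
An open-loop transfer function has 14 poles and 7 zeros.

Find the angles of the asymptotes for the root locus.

n - m = 14 - 7 = 7. Angles: θk = (2k + 1)·180°/7 = 25.71°, 77.14°, 128.57°, 180°, 231.43°, 282.86°, 334.29°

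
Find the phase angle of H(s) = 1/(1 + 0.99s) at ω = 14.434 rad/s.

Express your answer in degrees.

Phase = -arctan(ωτ) = -arctan(14.434 × 0.99) = -86.0°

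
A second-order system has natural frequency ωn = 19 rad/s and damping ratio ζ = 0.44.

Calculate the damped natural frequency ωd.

ωd = ωn√(1 - ζ²) = 19√(1 - 0.44²) = 17.06 rad/s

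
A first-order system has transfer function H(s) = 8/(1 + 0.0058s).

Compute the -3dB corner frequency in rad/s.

Corner frequency = 1/τ = 1/0.0058 = 172.414 rad/s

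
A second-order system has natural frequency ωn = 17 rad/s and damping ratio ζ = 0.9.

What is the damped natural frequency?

ωd = ωn√(1 - ζ²) = 17√(1 - 0.9²) = 7.41 rad/s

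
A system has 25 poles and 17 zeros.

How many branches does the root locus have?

Root locus has n branches where n = number of poles = 25.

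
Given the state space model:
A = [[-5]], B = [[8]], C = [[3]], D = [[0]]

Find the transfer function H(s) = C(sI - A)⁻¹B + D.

(sI - A)⁻¹ = 1/(s + 5). H(s) = 3 × 8/(s + 5) + 0 = 24/(s + 5).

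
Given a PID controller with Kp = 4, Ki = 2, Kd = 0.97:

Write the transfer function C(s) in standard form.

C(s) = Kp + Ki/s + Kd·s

Substituting values: C(s) = 4 + 2/s + 0.97s = (0.97s² + 4s + 2)/s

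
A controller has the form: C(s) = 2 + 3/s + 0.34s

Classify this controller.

This is a Proportional-Integral-Derivative (PID) controller.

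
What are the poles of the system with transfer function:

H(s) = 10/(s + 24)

Pole is where denominator = 0: s + 24 = 0, so s = -24.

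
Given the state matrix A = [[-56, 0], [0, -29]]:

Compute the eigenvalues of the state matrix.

For diagonal matrix, eigenvalues are diagonal entries: λ₁ = -56, λ₂ = -29.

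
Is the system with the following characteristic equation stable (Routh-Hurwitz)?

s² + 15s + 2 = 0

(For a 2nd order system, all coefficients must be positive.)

Coefficients: 1, 15, 2. All positive, so system is stable.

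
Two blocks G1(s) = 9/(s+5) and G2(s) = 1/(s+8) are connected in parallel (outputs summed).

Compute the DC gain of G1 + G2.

Parallel: G_eq = G1 + G2. DC gain = G1(0) + G2(0) = 9/5 + 1/8 = 1.8 + 0.125 = 1.925.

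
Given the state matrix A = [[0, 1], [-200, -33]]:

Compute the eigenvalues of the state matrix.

det(A - λI) = λ² - (-33)λ + 200 = (λ - (-25))(λ - (-8)). Eigenvalues: -25, -8.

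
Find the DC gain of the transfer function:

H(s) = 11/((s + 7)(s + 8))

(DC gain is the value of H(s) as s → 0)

DC gain = H(0) = 11/(7 × 8) = 11/56 = 0.1964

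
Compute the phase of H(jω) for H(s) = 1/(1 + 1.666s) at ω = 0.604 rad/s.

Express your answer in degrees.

Phase = -arctan(ωτ) = -arctan(0.604 × 1.666) = -45.2°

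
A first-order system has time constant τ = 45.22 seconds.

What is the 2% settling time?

For first-order system, 2% settling time ≈ 4τ = 4 × 45.22 = 180.88 s.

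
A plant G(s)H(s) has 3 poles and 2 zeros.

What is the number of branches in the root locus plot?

Root locus has n branches where n = number of poles = 3.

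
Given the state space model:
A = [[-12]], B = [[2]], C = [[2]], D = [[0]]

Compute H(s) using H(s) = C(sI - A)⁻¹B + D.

(sI - A)⁻¹ = 1/(s + 12). H(s) = 2 × 2/(s + 12) + 0 = 4/(s + 12).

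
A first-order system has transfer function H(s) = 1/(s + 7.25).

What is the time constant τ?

For H(s) = 1/(s + 1/τ), the pole is at -1/τ = -7.25, so τ = 1/7.25 = 0.1379 s.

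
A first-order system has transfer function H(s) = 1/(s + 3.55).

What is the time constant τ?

For H(s) = 1/(s + 1/τ), the pole is at -1/τ = -3.55, so τ = 1/3.55 = 0.2817 s.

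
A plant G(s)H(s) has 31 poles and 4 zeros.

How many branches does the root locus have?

Root locus has n branches where n = number of poles = 31.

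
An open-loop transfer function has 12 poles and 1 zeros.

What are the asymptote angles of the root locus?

n - m = 12 - 1 = 11. Angles: θk = (2k + 1)·180°/11 = 16.36°, 49.09°, 81.82°, 114.55°, 147.27°, 180°, 212.73°, 245.45°, 278.18°, 310.91°, 343.64°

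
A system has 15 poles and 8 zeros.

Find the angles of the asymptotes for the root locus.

n - m = 15 - 8 = 7. Angles: θk = (2k + 1)·180°/7 = 25.71°, 77.14°, 128.57°, 180°, 231.43°, 282.86°, 334.29°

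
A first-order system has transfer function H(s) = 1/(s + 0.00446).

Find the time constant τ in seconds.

For H(s) = 1/(s + 1/τ), the pole is at -1/τ = -0.00446, so τ = 1/0.00446 = 224.2 s.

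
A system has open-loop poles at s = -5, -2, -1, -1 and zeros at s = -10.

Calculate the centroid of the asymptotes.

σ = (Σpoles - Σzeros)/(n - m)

σ = (Σpoles - Σzeros)/(n - m) = (-9 - (-10))/(4 - 1) = 1/3 = 0.33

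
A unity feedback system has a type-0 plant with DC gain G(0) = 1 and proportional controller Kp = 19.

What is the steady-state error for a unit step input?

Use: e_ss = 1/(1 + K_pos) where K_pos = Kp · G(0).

K_pos = Kp · G(0) = 19 × 1 = 19. e_ss = 1/(1 + 19) = 0.05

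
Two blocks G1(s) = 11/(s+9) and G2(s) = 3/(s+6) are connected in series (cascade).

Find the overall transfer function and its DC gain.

Series: multiply transfer functions. G_eq = 11/(s+9) × 3/(s+6) = 33/((s+9)(s+6)). DC gain = 33/(9×6) = 0.6111.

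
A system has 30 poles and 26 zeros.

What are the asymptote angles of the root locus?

n - m = 30 - 26 = 4. Angles: θk = (2k + 1)·180°/4 = 45°, 135°, 225°, 315°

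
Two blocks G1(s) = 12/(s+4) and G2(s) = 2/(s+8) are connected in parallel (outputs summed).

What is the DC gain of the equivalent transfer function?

Parallel: G_eq = G1 + G2. DC gain = G1(0) + G2(0) = 12/4 + 2/8 = 3 + 0.25 = 3.25.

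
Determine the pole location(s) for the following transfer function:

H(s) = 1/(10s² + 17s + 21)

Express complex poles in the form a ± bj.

Discriminant = 17² - 4×10×21 = 289 - 840 = -551 < 0, so the poles are a complex conjugate pair s = (-17 ± j√551)/(2×10). Real part = -17/(2×10) = -17/20 = -0.85; imaginary part = ±√551/(2×10) ≈ 1.1737. Poles: s = -0.85 ± 1.1737j.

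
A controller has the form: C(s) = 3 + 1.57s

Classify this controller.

This is a Proportional-Derivative (PD) controller.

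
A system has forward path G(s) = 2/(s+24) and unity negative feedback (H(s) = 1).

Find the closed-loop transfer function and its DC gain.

T(s) = G/(1+GH) = [2/(s+24)] / [1 + 2/(s+24)] = 2/(s+24+2) = 2/(s+26). DC gain = 2/26 = 0.0769.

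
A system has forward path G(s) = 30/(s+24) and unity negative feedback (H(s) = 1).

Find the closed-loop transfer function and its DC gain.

T(s) = G/(1+GH) = [30/(s+24)] / [1 + 30/(s+24)] = 30/(s+24+30) = 30/(s+54). DC gain = 30/54 = 0.5556.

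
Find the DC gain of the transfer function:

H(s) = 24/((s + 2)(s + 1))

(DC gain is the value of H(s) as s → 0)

DC gain = H(0) = 24/(2 × 1) = 24/2 = 12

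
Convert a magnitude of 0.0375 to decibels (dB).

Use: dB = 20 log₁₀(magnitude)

dB = 20 log₁₀(0.0375) = -28.5 dB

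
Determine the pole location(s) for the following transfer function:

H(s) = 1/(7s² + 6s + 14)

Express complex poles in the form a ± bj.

Discriminant = 6² - 4×7×14 = 36 - 392 = -356 < 0, so the poles are a complex conjugate pair s = (-6 ± j√356)/(2×7). Real part = -6/(2×7) = -6/14 ≈ -0.4286; imaginary part = ±√356/(2×7) ≈ 1.3477. Poles: s = -0.4286 ± 1.3477j.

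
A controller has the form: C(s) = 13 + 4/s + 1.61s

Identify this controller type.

This is a Proportional-Integral-Derivative (PID) controller.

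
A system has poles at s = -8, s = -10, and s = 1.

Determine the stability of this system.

Pole(s) at s = 1 are not in the left half-plane. System is unstable.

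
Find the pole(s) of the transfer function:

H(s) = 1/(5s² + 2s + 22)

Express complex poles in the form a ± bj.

Discriminant = 2² - 4×5×22 = 4 - 440 = -436 < 0, so the poles are a complex conjugate pair s = (-2 ± j√436)/(2×5). Real part = -2/(2×5) = -2/10 = -0.2; imaginary part = ±√436/(2×5) ≈ 2.0881. Poles: s = -0.2 ± 2.0881j.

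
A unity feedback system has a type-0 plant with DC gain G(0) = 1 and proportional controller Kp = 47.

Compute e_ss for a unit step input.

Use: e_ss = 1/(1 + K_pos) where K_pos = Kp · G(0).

K_pos = Kp · G(0) = 47 × 1 = 47. e_ss = 1/(1 + 47) = 0.0208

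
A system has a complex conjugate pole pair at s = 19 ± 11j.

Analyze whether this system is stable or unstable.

Real part of poles is 19 (> 0, right half-plane). Unstable.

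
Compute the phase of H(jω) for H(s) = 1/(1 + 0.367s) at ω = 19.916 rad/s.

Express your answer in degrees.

Phase = -arctan(ωτ) = -arctan(19.916 × 0.367) = -82.2°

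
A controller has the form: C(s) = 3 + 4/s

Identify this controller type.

This is a Proportional-Integral (PI) controller.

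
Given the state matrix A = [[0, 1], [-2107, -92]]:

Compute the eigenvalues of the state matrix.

det(A - λI) = λ² - (-92)λ + 2107 = (λ - (-43))(λ - (-49)). Eigenvalues: -43, -49.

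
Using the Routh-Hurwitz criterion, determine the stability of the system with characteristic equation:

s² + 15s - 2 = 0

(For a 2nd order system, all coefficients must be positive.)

Coefficients: 1, 15, -2. c=-2 not positive, so system is unstable.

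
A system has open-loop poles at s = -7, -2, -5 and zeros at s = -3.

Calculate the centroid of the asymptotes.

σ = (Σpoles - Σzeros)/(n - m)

σ = (Σpoles - Σzeros)/(n - m) = (-14 - (-3))/(3 - 1) = -11/2 = -5.5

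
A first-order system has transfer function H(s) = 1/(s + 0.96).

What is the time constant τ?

For H(s) = 1/(s + 1/τ), the pole is at -1/τ = -0.96, so τ = 1/0.96 = 1.0417 s.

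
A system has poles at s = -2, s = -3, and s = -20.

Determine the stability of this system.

All poles are in the left half-plane. System is stable.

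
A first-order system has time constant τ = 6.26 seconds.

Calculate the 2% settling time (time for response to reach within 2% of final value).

For first-order system, 2% settling time ≈ 4τ = 4 × 6.26 = 25.04 s.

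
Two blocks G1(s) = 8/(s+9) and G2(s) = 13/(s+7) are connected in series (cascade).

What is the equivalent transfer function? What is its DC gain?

Series: multiply transfer functions. G_eq = 8/(s+9) × 13/(s+7) = 104/((s+9)(s+7)). DC gain = 104/(9×7) = 1.6508.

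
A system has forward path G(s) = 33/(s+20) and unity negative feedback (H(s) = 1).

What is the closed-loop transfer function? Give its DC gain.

T(s) = G/(1+GH) = [33/(s+20)] / [1 + 33/(s+20)] = 33/(s+20+33) = 33/(s+53). DC gain = 33/53 = 0.6226.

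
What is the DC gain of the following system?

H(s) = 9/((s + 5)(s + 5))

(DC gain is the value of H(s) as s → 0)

DC gain = H(0) = 9/(5 × 5) = 9/25 = 0.36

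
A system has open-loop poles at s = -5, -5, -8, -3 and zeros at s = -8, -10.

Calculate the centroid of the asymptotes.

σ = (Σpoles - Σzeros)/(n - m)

σ = (Σpoles - Σzeros)/(n - m) = (-21 - (-18))/(4 - 2) = -3/2 = -1.5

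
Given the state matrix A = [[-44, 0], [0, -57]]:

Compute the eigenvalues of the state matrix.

For diagonal matrix, eigenvalues are diagonal entries: λ₁ = -44, λ₂ = -57.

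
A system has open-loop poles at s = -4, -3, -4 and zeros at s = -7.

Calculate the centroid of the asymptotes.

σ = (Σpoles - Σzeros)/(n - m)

σ = (Σpoles - Σzeros)/(n - m) = (-11 - (-7))/(3 - 1) = -4/2 = -2.0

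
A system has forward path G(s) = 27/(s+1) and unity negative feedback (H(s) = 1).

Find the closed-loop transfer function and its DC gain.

T(s) = G/(1+GH) = [27/(s+1)] / [1 + 27/(s+1)] = 27/(s+1+27) = 27/(s+28). DC gain = 27/28 = 0.9643.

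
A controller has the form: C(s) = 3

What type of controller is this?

This is a Proportional (P) controller.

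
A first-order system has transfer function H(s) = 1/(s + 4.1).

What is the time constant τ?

For H(s) = 1/(s + 1/τ), the pole is at -1/τ = -4.1, so τ = 1/4.1 = 0.2439 s.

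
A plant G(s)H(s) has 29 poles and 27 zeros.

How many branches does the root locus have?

Root locus has n branches where n = number of poles = 29.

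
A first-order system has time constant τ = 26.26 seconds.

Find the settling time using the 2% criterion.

For first-order system, 2% settling time ≈ 4τ = 4 × 26.26 = 105.04 s.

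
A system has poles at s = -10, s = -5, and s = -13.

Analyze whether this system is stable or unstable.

All poles are in the left half-plane. System is stable.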